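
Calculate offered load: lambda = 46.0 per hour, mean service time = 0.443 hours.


Offered load a = lambda * E[S] = 46.0 * 0.443 = 20.38 Erlangs

20.38 Erlangs


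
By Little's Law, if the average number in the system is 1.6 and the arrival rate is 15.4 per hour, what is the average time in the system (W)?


W = L / lambda = 1.6 / 15.4 = 0.1039 hours

0.1039 hours


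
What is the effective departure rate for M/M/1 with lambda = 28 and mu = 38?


For a stable queue (lambda < mu), throughput = lambda = 28 per hour

28 per hour


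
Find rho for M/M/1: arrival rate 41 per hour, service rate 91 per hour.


rho = lambda/mu = 41/91 = 0.4505

0.4505


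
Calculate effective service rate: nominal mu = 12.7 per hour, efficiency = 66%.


Effective rate = mu * efficiency = 12.7 * 0.66 = 8.38 per hour

8.38 per hour


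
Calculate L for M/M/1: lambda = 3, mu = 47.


rho = 3/47; L = rho/(1-rho) = 0.07

0.07


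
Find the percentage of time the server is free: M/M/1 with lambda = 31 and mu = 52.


Idle fraction = (1 - rho) * 100 = (1 - 31/52) * 100 = 40.4%

40.4%


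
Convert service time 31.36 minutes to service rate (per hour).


mu = 60 / avg_service_time = 60 / 31.36 = 1.91 per hour

1.91 per hour


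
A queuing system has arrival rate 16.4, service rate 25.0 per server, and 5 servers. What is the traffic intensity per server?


rho = lambda / (c * mu) = 16.4 / (5 * 25.0) = 0.1312

0.1312


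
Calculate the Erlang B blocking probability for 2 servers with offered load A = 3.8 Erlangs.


B(N,A) = (A^N/N!) / sum(A^k/k!, k=0..N) with N=2, A=3.8 = 0.6007

0.6007


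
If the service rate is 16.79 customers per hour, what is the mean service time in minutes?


Mean service time = 60/mu = 60/16.79 = 3.57 minutes

3.57 minutes


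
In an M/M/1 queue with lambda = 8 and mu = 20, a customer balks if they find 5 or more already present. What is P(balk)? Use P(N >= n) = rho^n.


P(N >= 5) = rho^5 = (8/20)^5 = 0.0102

0.0102


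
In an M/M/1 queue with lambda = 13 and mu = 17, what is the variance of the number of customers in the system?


rho = 13/17; Var(N) = rho/(1-rho)^2 = 13.81

13.81


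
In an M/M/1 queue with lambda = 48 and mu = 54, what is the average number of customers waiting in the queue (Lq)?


rho = 48/54; Lq = rho^2/(1-rho) = 7.11

7.11


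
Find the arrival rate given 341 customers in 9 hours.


lambda = total arrivals / time = 341 / 9 = 37.89 per hour

37.89 per hour


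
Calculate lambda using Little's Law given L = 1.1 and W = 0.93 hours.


lambda = L / W = 1.1 / 0.93 = 1.18 per hour

1.18 per hour


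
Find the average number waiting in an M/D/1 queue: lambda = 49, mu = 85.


M/D/1: Lq = rho^2 / (2*(1-rho)) where rho = 49/85; Lq = 0.39

0.39


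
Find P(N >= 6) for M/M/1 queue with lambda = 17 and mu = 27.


P(N >= 6) = rho^6 = (17/27)^6 = 0.0623

0.0623


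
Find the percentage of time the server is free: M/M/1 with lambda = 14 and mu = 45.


Idle fraction = (1 - rho) * 100 = (1 - 14/45) * 100 = 68.9%

68.9%


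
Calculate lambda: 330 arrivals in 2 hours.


lambda = total arrivals / time = 330 / 2 = 165.0 per hour

165.0 per hour


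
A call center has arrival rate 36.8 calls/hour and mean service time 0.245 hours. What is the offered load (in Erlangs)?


Offered load a = lambda * E[S] = 36.8 * 0.245 = 9.02 Erlangs

9.02 Erlangs


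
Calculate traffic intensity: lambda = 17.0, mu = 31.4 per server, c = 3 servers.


rho = lambda / (c * mu) = 17.0 / (3 * 31.4) = 0.1805

0.1805


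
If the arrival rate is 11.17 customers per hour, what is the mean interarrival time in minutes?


Mean interarrival time = 60/lambda = 60/11.17 = 5.37 minutes

5.37 minutes


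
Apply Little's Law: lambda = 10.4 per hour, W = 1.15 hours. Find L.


L = lambda * W = 10.4 * 1.15 = 11.96

11.96


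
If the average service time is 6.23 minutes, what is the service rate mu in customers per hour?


mu = 60 / avg_service_time = 60 / 6.23 = 9.63 per hour

9.63 per hour


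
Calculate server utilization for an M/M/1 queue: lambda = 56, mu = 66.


rho = lambda/mu = 56/66 = 0.8485

0.8485


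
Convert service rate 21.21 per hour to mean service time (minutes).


Mean service time = 60/mu = 60/21.21 = 2.83 minutes

2.83 minutes


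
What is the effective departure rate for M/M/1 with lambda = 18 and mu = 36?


For a stable queue (lambda < mu), throughput = lambda = 18 per hour

18 per hour


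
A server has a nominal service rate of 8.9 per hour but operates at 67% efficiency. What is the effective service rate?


Effective rate = mu * efficiency = 8.9 * 0.67 = 5.96 per hour

5.96 per hour


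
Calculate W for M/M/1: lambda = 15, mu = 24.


W = 1/(mu - lambda) = 1/(24 - 15) = 0.1111 hours

0.1111 hours


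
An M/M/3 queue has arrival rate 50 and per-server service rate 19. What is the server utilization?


rho = lambda/(c*mu) = 50/(3*19) = 0.8772

0.8772


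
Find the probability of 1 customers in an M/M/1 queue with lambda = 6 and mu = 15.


rho = 6/15; P(n) = (1-rho)*rho^n = (1-6/15)*(6/15)^1 = 0.24

0.24


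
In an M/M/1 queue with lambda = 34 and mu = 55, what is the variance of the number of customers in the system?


rho = 34/55; Var(N) = rho/(1-rho)^2 = 4.24

4.24


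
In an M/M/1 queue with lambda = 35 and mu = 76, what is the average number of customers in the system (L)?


rho = 35/76; L = rho/(1-rho) = 0.85

0.85


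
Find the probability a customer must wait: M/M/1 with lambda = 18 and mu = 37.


P(wait) = rho = lambda/mu = 18/37 = 0.4865

0.4865


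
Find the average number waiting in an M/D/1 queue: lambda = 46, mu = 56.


M/D/1: Lq = rho^2 / (2*(1-rho)) where rho = 46/56; Lq = 1.89

1.89


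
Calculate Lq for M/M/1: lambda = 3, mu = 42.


rho = 3/42; Lq = rho^2/(1-rho) = 0.01

0.01


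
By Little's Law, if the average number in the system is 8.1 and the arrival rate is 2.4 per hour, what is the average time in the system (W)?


W = L / lambda = 8.1 / 2.4 = 3.375 hours

3.375 hours


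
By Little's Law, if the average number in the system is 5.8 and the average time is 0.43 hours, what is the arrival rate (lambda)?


lambda = L / W = 5.8 / 0.43 = 13.49 per hour

13.49 per hour


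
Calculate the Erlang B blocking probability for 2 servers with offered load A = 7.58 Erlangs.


B(N,A) = (A^N/N!) / sum(A^k/k!, k=0..N) with N=2, A=7.58 = 0.77

0.77


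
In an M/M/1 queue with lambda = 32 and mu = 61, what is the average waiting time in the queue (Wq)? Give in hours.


rho = 32/61; Wq = rho/(mu - lambda) = 0.0181 hours

0.0181 hours


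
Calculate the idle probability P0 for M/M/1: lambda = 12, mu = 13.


P0 = 1 - rho = 1 - 12/13 = 0.0769

0.0769


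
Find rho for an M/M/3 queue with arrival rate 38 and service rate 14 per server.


rho = lambda/(c*mu) = 38/(3*14) = 0.9048

0.9048


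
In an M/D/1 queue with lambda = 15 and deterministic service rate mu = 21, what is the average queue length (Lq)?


M/D/1: Lq = rho^2 / (2*(1-rho)) where rho = 15/21; Lq = 0.89

0.89


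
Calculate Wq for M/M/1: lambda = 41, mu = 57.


rho = 41/57; Wq = rho/(mu - lambda) = 0.045 hours

0.045 hours


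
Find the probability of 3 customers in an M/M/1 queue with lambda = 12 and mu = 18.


rho = 12/18; P(n) = (1-rho)*rho^n = (1-12/18)*(12/18)^3 = 0.0988

0.0988


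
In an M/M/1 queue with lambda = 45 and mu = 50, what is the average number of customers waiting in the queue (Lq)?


rho = 45/50; Lq = rho^2/(1-rho) = 8.1

8.1


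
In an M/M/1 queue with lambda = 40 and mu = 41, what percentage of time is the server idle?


Idle fraction = (1 - rho) * 100 = (1 - 40/41) * 100 = 2.4%

2.4%


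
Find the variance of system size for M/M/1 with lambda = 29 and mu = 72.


rho = 29/72; Var(N) = rho/(1-rho)^2 = 1.13

1.13


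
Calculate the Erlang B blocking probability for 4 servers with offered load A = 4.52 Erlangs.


B(N,A) = (A^N/N!) / sum(A^k/k!, k=0..N) with N=4, A=4.52 = 0.3585

0.3585


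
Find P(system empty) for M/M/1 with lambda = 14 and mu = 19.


P0 = 1 - rho = 1 - 14/19 = 0.2632

0.2632


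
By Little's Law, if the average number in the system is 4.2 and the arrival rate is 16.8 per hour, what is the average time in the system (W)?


W = L / lambda = 4.2 / 16.8 = 0.25 hours

0.25 hours


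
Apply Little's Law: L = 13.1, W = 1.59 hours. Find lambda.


lambda = L / W = 13.1 / 1.59 = 8.24 per hour

8.24 per hour


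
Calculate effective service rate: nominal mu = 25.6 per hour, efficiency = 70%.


Effective rate = mu * efficiency = 25.6 * 0.7 = 17.92 per hour

17.92 per hour


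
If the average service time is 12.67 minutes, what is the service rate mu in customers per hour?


mu = 60 / avg_service_time = 60 / 12.67 = 4.74 per hour

4.74 per hour


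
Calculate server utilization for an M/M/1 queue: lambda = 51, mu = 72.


rho = lambda/mu = 51/72 = 0.7083

0.7083


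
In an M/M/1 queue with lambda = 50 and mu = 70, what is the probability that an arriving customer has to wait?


P(wait) = rho = lambda/mu = 50/70 = 0.7143

0.7143


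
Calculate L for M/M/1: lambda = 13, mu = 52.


rho = 13/52; L = rho/(1-rho) = 0.33

0.33


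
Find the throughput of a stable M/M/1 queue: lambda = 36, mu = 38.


For a stable queue (lambda < mu), throughput = lambda = 36 per hour

36 per hour


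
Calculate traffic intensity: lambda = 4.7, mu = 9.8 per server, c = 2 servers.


rho = lambda / (c * mu) = 4.7 / (2 * 9.8) = 0.2398

0.2398


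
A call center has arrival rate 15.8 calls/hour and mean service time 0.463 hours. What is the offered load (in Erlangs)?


Offered load a = lambda * E[S] = 15.8 * 0.463 = 7.32 Erlangs

7.32 Erlangs


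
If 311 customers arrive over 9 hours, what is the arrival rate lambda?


lambda = total arrivals / time = 311 / 9 = 34.56 per hour

34.56 per hour


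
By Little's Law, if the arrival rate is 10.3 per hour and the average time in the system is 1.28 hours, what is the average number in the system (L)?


L = lambda * W = 10.3 * 1.28 = 13.18

13.18


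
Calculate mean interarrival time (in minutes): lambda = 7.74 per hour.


Mean interarrival time = 60/lambda = 60/7.74 = 7.75 minutes

7.75 minutes


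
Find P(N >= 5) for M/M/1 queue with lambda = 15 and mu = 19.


P(N >= 5) = rho^5 = (15/19)^5 = 0.3067

0.3067


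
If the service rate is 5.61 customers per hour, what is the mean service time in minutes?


Mean service time = 60/mu = 60/5.61 = 10.7 minutes

10.7 minutes


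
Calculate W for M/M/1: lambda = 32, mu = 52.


W = 1/(mu - lambda) = 1/(52 - 32) = 0.05 hours

0.05 hours


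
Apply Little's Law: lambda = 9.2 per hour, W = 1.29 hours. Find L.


L = lambda * W = 9.2 * 1.29 = 11.87

11.87


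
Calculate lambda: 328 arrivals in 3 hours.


lambda = total arrivals / time = 328 / 3 = 109.33 per hour

109.33 per hour


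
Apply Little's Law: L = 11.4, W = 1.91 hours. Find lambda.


lambda = L / W = 11.4 / 1.91 = 5.97 per hour

5.97 per hour


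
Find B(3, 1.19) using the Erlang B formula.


B(N,A) = (A^N/N!) / sum(A^k/k!, k=0..N) with N=3, A=1.19 = 0.0884

0.0884


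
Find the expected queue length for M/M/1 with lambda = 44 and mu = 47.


rho = 44/47; Lq = rho^2/(1-rho) = 13.73

13.73


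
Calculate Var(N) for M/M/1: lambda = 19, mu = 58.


rho = 19/58; Var(N) = rho/(1-rho)^2 = 0.72

0.72


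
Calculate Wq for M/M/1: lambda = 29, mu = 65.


rho = 29/65; Wq = rho/(mu - lambda) = 0.0124 hours

0.0124 hours


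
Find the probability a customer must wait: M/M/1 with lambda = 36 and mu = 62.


P(wait) = rho = lambda/mu = 36/62 = 0.5806

0.5806


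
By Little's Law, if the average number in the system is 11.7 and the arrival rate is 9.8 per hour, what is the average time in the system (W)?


W = L / lambda = 11.7 / 9.8 = 1.1939 hours

1.1939 hours


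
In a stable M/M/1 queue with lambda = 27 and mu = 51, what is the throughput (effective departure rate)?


For a stable queue (lambda < mu), throughput = lambda = 27 per hour

27 per hour


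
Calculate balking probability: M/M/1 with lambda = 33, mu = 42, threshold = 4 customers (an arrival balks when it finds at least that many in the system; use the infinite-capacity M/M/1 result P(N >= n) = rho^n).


P(N >= 4) = rho^4 = (33/42)^4 = 0.3811

0.3811


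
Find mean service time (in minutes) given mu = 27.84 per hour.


Mean service time = 60/mu = 60/27.84 = 2.16 minutes

2.16 minutes


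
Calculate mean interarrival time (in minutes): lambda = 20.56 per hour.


Mean interarrival time = 60/lambda = 60/20.56 = 2.92 minutes

2.92 minutes


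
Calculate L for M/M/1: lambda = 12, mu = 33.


rho = 12/33; L = rho/(1-rho) = 0.57

0.57


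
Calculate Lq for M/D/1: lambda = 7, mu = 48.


M/D/1: Lq = rho^2 / (2*(1-rho)) where rho = 7/48; Lq = 0.01

0.01


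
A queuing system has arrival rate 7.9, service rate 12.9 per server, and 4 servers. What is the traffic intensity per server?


rho = lambda / (c * mu) = 7.9 / (4 * 12.9) = 0.1531

0.1531


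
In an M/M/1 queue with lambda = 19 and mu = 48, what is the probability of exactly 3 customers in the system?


rho = 19/48; P(n) = (1-rho)*rho^n = (1-19/48)*(19/48)^3 = 0.0375

0.0375


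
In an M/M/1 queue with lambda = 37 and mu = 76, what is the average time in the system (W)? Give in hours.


W = 1/(mu - lambda) = 1/(76 - 37) = 0.0256 hours

0.0256 hours


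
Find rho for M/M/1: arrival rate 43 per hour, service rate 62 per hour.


rho = lambda/mu = 43/62 = 0.6935

0.6935


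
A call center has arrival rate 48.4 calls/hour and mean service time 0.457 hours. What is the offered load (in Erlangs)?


Offered load a = lambda * E[S] = 48.4 * 0.457 = 22.12 Erlangs

22.12 Erlangs


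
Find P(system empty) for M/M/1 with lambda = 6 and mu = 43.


P0 = 1 - rho = 1 - 6/43 = 0.8605

0.8605


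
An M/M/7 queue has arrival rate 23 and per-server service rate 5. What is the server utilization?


rho = lambda/(c*mu) = 23/(7*5) = 0.6571

0.6571


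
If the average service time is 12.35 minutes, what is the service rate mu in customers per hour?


mu = 60 / avg_service_time = 60 / 12.35 = 4.86 per hour

4.86 per hour


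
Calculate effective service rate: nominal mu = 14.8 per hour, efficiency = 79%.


Effective rate = mu * efficiency = 14.8 * 0.79 = 11.69 per hour

11.69 per hour


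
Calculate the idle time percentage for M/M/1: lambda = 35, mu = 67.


Idle fraction = (1 - rho) * 100 = (1 - 35/67) * 100 = 47.8%

47.8%


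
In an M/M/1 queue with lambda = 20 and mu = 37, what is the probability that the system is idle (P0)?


P0 = 1 - rho = 1 - 20/37 = 0.4595

0.4595


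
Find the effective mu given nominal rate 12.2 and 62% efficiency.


Effective rate = mu * efficiency = 12.2 * 0.62 = 7.56 per hour

7.56 per hour


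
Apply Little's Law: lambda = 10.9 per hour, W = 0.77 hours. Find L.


L = lambda * W = 10.9 * 0.77 = 8.39

8.39


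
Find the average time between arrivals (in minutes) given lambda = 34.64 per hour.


Mean interarrival time = 60/lambda = 60/34.64 = 1.73 minutes

1.73 minutes


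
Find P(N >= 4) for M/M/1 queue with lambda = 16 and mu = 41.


P(N >= 4) = rho^4 = (16/41)^4 = 0.0232

0.0232


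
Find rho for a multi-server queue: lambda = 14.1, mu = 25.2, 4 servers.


rho = lambda / (c * mu) = 14.1 / (4 * 25.2) = 0.1399

0.1399


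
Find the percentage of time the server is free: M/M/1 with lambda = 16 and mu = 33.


Idle fraction = (1 - rho) * 100 = (1 - 16/33) * 100 = 51.5%

51.5%


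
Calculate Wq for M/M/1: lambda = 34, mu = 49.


rho = 34/49; Wq = rho/(mu - lambda) = 0.0463 hours

0.0463 hours


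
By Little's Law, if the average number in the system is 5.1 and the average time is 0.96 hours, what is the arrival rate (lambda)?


lambda = L / W = 5.1 / 0.96 = 5.31 per hour

5.31 per hour


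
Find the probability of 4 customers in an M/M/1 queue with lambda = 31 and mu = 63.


rho = 31/63; P(n) = (1-rho)*rho^n = (1-31/63)*(31/63)^4 = 0.0298

0.0298


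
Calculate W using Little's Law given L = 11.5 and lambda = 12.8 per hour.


W = L / lambda = 11.5 / 12.8 = 0.8984 hours

0.8984 hours


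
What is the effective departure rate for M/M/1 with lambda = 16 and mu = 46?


For a stable queue (lambda < mu), throughput = lambda = 16 per hour

16 per hour


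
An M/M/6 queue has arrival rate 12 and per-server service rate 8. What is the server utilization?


rho = lambda/(c*mu) = 12/(6*8) = 0.25

0.25


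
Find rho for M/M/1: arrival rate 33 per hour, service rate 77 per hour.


rho = lambda/mu = 33/77 = 0.4286

0.4286


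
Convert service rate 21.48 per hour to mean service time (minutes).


Mean service time = 60/mu = 60/21.48 = 2.79 minutes

2.79 minutes


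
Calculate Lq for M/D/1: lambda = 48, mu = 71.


M/D/1: Lq = rho^2 / (2*(1-rho)) where rho = 48/71; Lq = 0.71

0.71


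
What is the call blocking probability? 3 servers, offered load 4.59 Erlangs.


B(N,A) = (A^N/N!) / sum(A^k/k!, k=0..N) with N=3, A=4.59 = 0.4999

0.4999


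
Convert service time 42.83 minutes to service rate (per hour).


mu = 60 / avg_service_time = 60 / 42.83 = 1.4 per hour

1.4 per hour


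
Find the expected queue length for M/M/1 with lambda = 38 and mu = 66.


rho = 38/66; Lq = rho^2/(1-rho) = 0.78

0.78


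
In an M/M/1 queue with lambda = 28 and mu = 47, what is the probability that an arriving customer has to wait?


P(wait) = rho = lambda/mu = 28/47 = 0.5957

0.5957


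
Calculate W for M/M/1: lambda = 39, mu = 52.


W = 1/(mu - lambda) = 1/(52 - 39) = 0.0769 hours

0.0769 hours


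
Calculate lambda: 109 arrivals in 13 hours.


lambda = total arrivals / time = 109 / 13 = 8.38 per hour

8.38 per hour


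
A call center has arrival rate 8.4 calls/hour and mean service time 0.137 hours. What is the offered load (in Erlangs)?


Offered load a = lambda * E[S] = 8.4 * 0.137 = 1.15 Erlangs

1.15 Erlangs


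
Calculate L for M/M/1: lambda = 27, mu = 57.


rho = 27/57; L = rho/(1-rho) = 0.9

0.9


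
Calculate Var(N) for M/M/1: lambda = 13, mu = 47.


rho = 13/47; Var(N) = rho/(1-rho)^2 = 0.53

0.53


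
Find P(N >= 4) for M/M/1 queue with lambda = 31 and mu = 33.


P(N >= 4) = rho^4 = (31/33)^4 = 0.7787

0.7787


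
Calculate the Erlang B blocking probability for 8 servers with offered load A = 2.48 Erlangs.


B(N,A) = (A^N/N!) / sum(A^k/k!, k=0..N) with N=8, A=2.48 = 0.003

0.003


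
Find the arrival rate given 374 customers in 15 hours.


lambda = total arrivals / time = 374 / 15 = 24.93 per hour

24.93 per hour


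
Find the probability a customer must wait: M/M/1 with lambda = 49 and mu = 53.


P(wait) = rho = lambda/mu = 49/53 = 0.9245

0.9245


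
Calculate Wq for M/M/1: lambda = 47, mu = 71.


rho = 47/71; Wq = rho/(mu - lambda) = 0.0276 hours

0.0276 hours


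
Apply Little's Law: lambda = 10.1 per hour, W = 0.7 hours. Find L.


L = lambda * W = 10.1 * 0.7 = 7.07

7.07


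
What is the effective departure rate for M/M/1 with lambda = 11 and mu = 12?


For a stable queue (lambda < mu), throughput = lambda = 11 per hour

11 per hour


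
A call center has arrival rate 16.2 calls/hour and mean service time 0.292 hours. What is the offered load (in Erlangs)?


Offered load a = lambda * E[S] = 16.2 * 0.292 = 4.73 Erlangs

4.73 Erlangs


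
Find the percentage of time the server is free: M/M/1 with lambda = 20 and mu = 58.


Idle fraction = (1 - rho) * 100 = (1 - 20/58) * 100 = 65.5%

65.5%


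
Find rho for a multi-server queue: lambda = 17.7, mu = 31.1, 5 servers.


rho = lambda / (c * mu) = 17.7 / (5 * 31.1) = 0.1138

0.1138


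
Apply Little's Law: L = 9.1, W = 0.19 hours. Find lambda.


lambda = L / W = 9.1 / 0.19 = 47.89 per hour

47.89 per hour


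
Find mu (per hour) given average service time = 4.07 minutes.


mu = 60 / avg_service_time = 60 / 4.07 = 14.74 per hour

14.74 per hour


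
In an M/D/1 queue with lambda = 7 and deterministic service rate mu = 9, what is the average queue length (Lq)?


M/D/1: Lq = rho^2 / (2*(1-rho)) where rho = 7/9; Lq = 1.36

1.36


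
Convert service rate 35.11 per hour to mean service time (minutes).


Mean service time = 60/mu = 60/35.11 = 1.71 minutes

1.71 minutes


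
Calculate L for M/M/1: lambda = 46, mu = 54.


rho = 46/54; L = rho/(1-rho) = 5.75

5.75


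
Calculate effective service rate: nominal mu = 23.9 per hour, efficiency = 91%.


Effective rate = mu * efficiency = 23.9 * 0.91 = 21.75 per hour

21.75 per hour


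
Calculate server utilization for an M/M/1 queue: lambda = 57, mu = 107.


rho = lambda/mu = 57/107 = 0.5327

0.5327


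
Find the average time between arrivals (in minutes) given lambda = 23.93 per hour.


Mean interarrival time = 60/lambda = 60/23.93 = 2.51 minutes

2.51 minutes


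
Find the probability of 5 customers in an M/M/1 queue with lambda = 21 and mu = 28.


rho = 21/28; P(n) = (1-rho)*rho^n = (1-21/28)*(21/28)^5 = 0.0593

0.0593


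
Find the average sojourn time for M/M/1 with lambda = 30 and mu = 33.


W = 1/(mu - lambda) = 1/(33 - 30) = 0.3333 hours

0.3333 hours


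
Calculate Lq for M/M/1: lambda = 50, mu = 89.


rho = 50/89; Lq = rho^2/(1-rho) = 0.72

0.72


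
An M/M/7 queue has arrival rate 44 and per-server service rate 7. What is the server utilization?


rho = lambda/(c*mu) = 44/(7*7) = 0.898

0.898


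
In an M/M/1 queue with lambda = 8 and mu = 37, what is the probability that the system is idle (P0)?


P0 = 1 - rho = 1 - 8/37 = 0.7838

0.7838


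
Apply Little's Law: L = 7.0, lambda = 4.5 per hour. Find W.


W = L / lambda = 7.0 / 4.5 = 1.5556 hours

1.5556 hours


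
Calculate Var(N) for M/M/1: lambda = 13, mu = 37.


rho = 13/37; Var(N) = rho/(1-rho)^2 = 0.84

0.84


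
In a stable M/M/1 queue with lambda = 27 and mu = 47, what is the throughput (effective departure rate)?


For a stable queue (lambda < mu), throughput = lambda = 27 per hour

27 per hour


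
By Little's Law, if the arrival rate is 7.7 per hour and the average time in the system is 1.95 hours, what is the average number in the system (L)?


L = lambda * W = 7.7 * 1.95 = 15.02

15.02


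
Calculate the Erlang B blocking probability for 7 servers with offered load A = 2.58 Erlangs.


B(N,A) = (A^N/N!) / sum(A^k/k!, k=0..N) with N=7, A=2.58 = 0.0115

0.0115


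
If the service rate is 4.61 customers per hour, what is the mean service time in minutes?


Mean service time = 60/mu = 60/4.61 = 13.02 minutes

13.02 minutes


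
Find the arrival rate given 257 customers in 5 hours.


lambda = total arrivals / time = 257 / 5 = 51.4 per hour

51.4 per hour


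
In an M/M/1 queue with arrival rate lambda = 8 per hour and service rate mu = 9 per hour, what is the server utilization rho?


rho = lambda/mu = 8/9 = 0.8889

0.8889


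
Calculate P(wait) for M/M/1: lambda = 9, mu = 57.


P(wait) = rho = lambda/mu = 9/57 = 0.1579

0.1579


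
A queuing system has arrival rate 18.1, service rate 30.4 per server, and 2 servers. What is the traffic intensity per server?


rho = lambda / (c * mu) = 18.1 / (2 * 30.4) = 0.2977

0.2977


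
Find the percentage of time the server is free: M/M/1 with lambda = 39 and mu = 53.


Idle fraction = (1 - rho) * 100 = (1 - 39/53) * 100 = 26.4%

26.4%


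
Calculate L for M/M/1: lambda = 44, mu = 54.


rho = 44/54; L = rho/(1-rho) = 4.4

4.4


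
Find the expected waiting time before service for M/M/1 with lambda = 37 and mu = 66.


rho = 37/66; Wq = rho/(mu - lambda) = 0.0193 hours

0.0193 hours


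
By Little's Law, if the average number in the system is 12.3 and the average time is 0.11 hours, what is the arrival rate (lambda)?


lambda = L / W = 12.3 / 0.11 = 111.82 per hour

111.82 per hour


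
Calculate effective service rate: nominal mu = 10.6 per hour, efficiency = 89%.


Effective rate = mu * efficiency = 10.6 * 0.89 = 9.43 per hour

9.43 per hour


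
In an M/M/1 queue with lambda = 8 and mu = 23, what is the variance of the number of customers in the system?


rho = 8/23; Var(N) = rho/(1-rho)^2 = 0.82

0.82


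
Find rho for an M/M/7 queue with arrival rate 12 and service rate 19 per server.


rho = lambda/(c*mu) = 12/(7*19) = 0.0902

0.0902


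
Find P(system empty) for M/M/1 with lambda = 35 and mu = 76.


P0 = 1 - rho = 1 - 35/76 = 0.5395

0.5395


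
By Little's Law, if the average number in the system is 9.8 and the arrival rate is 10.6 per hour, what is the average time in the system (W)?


W = L / lambda = 9.8 / 10.6 = 0.9245 hours

0.9245 hours


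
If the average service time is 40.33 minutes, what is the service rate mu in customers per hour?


mu = 60 / avg_service_time = 60 / 40.33 = 1.49 per hour

1.49 per hour


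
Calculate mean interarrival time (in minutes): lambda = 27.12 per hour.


Mean interarrival time = 60/lambda = 60/27.12 = 2.21 minutes

2.21 minutes


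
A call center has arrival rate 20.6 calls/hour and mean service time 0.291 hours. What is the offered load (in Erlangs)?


Offered load a = lambda * E[S] = 20.6 * 0.291 = 5.99 Erlangs

5.99 Erlangs


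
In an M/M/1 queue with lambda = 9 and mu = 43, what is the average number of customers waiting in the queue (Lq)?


rho = 9/43; Lq = rho^2/(1-rho) = 0.06

0.06


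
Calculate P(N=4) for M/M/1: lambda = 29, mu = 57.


rho = 29/57; P(n) = (1-rho)*rho^n = (1-29/57)*(29/57)^4 = 0.0329

0.0329


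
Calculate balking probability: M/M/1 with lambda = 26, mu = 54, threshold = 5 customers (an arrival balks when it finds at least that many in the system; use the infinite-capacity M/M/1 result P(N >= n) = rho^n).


P(N >= 5) = rho^5 = (26/54)^5 = 0.0259

0.0259


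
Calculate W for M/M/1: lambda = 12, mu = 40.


W = 1/(mu - lambda) = 1/(40 - 12) = 0.0357 hours

0.0357 hours


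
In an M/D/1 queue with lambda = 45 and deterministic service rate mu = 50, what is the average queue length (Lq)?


M/D/1: Lq = rho^2 / (2*(1-rho)) where rho = 45/50; Lq = 4.05

4.05


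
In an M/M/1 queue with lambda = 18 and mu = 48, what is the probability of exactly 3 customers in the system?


rho = 18/48; P(n) = (1-rho)*rho^n = (1-18/48)*(18/48)^3 = 0.033

0.033


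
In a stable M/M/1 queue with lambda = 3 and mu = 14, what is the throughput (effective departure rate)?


For a stable queue (lambda < mu), throughput = lambda = 3 per hour

3 per hour


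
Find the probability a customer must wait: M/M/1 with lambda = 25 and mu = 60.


P(wait) = rho = lambda/mu = 25/60 = 0.4167

0.4167


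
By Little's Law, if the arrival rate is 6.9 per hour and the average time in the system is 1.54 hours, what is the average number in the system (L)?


L = lambda * W = 6.9 * 1.54 = 10.63

10.63


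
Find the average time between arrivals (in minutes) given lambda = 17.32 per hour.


Mean interarrival time = 60/lambda = 60/17.32 = 3.46 minutes

3.46 minutes


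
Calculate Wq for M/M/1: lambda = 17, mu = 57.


rho = 17/57; Wq = rho/(mu - lambda) = 0.0075 hours

0.0075 hours


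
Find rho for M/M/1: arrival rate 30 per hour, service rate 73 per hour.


rho = lambda/mu = 30/73 = 0.411

0.411


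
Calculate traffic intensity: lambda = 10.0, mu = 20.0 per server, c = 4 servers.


rho = lambda / (c * mu) = 10.0 / (4 * 20.0) = 0.125

0.125


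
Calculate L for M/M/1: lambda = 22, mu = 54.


rho = 22/54; L = rho/(1-rho) = 0.69

0.69


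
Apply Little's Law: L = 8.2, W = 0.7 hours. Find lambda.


lambda = L / W = 8.2 / 0.7 = 11.71 per hour

11.71 per hour


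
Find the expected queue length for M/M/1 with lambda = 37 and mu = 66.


rho = 37/66; Lq = rho^2/(1-rho) = 0.72

0.72


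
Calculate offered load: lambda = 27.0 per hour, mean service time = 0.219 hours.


Offered load a = lambda * E[S] = 27.0 * 0.219 = 5.91 Erlangs

5.91 Erlangs


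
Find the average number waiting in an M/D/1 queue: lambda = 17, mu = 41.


M/D/1: Lq = rho^2 / (2*(1-rho)) where rho = 17/41; Lq = 0.15

0.15


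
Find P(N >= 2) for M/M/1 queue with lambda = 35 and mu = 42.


P(N >= 2) = rho^2 = (35/42)^2 = 0.6944

0.6944


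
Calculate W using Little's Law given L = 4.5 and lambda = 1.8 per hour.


W = L / lambda = 4.5 / 1.8 = 2.5 hours

2.5 hours


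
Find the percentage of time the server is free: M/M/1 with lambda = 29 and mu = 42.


Idle fraction = (1 - rho) * 100 = (1 - 29/42) * 100 = 31.0%

31.0%


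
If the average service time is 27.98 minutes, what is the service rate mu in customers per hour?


mu = 60 / avg_service_time = 60 / 27.98 = 2.14 per hour

2.14 per hour


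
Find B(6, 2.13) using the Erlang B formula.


B(N,A) = (A^N/N!) / sum(A^k/k!, k=0..N) with N=6, A=2.13 = 0.0155

0.0155


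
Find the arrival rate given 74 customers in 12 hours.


lambda = total arrivals / time = 74 / 12 = 6.17 per hour

6.17 per hour


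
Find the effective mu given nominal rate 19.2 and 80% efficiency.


Effective rate = mu * efficiency = 19.2 * 0.8 = 15.36 per hour

15.36 per hour


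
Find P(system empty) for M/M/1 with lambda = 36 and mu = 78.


P0 = 1 - rho = 1 - 36/78 = 0.5385

0.5385


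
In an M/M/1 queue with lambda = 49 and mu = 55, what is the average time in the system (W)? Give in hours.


W = 1/(mu - lambda) = 1/(55 - 49) = 0.1667 hours

0.1667 hours


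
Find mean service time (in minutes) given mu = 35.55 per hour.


Mean service time = 60/mu = 60/35.55 = 1.69 minutes

1.69 minutes


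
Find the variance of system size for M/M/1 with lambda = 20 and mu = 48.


rho = 20/48; Var(N) = rho/(1-rho)^2 = 1.22

1.22


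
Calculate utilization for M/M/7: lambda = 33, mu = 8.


rho = lambda/(c*mu) = 33/(7*8) = 0.5893

0.5893


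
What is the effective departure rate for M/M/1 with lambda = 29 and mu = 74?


For a stable queue (lambda < mu), throughput = lambda = 29 per hour

29 per hour


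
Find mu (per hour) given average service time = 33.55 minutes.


mu = 60 / avg_service_time = 60 / 33.55 = 1.79 per hour

1.79 per hour


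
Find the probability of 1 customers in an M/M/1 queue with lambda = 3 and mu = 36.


rho = 3/36; P(n) = (1-rho)*rho^n = (1-3/36)*(3/36)^1 = 0.0764

0.0764


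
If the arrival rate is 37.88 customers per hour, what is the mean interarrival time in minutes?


Mean interarrival time = 60/lambda = 60/37.88 = 1.58 minutes

1.58 minutes


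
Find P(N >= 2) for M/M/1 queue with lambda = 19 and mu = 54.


P(N >= 2) = rho^2 = (19/54)^2 = 0.1238

0.1238


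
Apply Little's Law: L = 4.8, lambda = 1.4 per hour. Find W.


W = L / lambda = 4.8 / 1.4 = 3.4286 hours

3.4286 hours


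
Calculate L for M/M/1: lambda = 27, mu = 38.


rho = 27/38; L = rho/(1-rho) = 2.45

2.45


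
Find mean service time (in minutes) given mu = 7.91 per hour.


Mean service time = 60/mu = 60/7.91 = 7.59 minutes

7.59 minutes


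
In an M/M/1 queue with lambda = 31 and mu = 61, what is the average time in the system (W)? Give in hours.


W = 1/(mu - lambda) = 1/(61 - 31) = 0.0333 hours

0.0333 hours


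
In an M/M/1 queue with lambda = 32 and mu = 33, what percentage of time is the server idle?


Idle fraction = (1 - rho) * 100 = (1 - 32/33) * 100 = 3.0%

3.0%


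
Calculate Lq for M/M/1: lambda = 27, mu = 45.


rho = 27/45; Lq = rho^2/(1-rho) = 0.9

0.9


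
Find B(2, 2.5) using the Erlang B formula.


B(N,A) = (A^N/N!) / sum(A^k/k!, k=0..N) with N=2, A=2.5 = 0.4717

0.4717


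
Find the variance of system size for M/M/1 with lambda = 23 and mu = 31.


rho = 23/31; Var(N) = rho/(1-rho)^2 = 11.14

11.14


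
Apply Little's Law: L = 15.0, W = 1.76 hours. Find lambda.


lambda = L / W = 15.0 / 1.76 = 8.52 per hour

8.52 per hour


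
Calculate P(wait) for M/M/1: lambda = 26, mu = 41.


P(wait) = rho = lambda/mu = 26/41 = 0.6341

0.6341


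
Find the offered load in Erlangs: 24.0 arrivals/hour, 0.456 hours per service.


Offered load a = lambda * E[S] = 24.0 * 0.456 = 10.94 Erlangs

10.94 Erlangs


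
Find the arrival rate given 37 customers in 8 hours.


lambda = total arrivals / time = 37 / 8 = 4.63 per hour

4.63 per hour


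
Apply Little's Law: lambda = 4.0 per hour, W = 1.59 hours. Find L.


L = lambda * W = 4.0 * 1.59 = 6.36

6.36


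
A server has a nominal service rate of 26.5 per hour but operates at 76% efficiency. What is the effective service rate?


Effective rate = mu * efficiency = 26.5 * 0.76 = 20.14 per hour

20.14 per hour


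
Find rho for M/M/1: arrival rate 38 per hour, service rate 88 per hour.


rho = lambda/mu = 38/88 = 0.4318

0.4318


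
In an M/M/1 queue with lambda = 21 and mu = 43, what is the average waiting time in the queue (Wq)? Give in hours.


rho = 21/43; Wq = rho/(mu - lambda) = 0.0222 hours

0.0222 hours


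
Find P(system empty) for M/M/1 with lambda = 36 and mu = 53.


P0 = 1 - rho = 1 - 36/53 = 0.3208

0.3208


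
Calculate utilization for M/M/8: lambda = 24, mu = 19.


rho = lambda/(c*mu) = 24/(8*19) = 0.1579

0.1579


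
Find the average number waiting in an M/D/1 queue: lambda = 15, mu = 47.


M/D/1: Lq = rho^2 / (2*(1-rho)) where rho = 15/47; Lq = 0.07

0.07


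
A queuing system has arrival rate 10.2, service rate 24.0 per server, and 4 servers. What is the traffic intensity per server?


rho = lambda / (c * mu) = 10.2 / (4 * 24.0) = 0.1063

0.1063


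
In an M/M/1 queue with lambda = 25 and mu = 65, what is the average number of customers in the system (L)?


rho = 25/65; L = rho/(1-rho) = 0.63

0.63


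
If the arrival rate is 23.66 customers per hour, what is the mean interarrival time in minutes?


Mean interarrival time = 60/lambda = 60/23.66 = 2.54 minutes

2.54 minutes


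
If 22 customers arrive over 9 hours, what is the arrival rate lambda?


lambda = total arrivals / time = 22 / 9 = 2.44 per hour

2.44 per hour


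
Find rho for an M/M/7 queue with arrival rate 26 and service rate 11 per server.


rho = lambda/(c*mu) = 26/(7*11) = 0.3377

0.3377


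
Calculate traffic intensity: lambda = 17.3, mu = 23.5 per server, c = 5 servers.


rho = lambda / (c * mu) = 17.3 / (5 * 23.5) = 0.1472

0.1472


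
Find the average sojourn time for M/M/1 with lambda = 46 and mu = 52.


W = 1/(mu - lambda) = 1/(52 - 46) = 0.1667 hours

0.1667 hours


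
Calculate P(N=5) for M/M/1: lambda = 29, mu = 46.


rho = 29/46; P(n) = (1-rho)*rho^n = (1-29/46)*(29/46)^5 = 0.0368

0.0368


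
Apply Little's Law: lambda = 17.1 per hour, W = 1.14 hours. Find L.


L = lambda * W = 17.1 * 1.14 = 19.49

19.49


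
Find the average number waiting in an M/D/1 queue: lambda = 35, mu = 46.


M/D/1: Lq = rho^2 / (2*(1-rho)) where rho = 35/46; Lq = 1.21

1.21


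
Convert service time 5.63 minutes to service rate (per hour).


mu = 60 / avg_service_time = 60 / 5.63 = 10.66 per hour

10.66 per hour


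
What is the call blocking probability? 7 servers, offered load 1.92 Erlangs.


B(N,A) = (A^N/N!) / sum(A^k/k!, k=0..N) with N=7, A=1.92 = 0.0028

0.0028


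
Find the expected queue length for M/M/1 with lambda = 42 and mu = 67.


rho = 42/67; Lq = rho^2/(1-rho) = 1.05

1.05


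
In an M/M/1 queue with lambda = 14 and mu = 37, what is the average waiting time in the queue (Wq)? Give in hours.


rho = 14/37; Wq = rho/(mu - lambda) = 0.0165 hours

0.0165 hours


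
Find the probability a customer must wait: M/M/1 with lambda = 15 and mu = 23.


P(wait) = rho = lambda/mu = 15/23 = 0.6522

0.6522


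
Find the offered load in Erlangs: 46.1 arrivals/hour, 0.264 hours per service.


Offered load a = lambda * E[S] = 46.1 * 0.264 = 12.17 Erlangs

12.17 Erlangs


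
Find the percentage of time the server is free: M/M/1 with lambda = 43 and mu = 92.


Idle fraction = (1 - rho) * 100 = (1 - 43/92) * 100 = 53.3%

53.3%


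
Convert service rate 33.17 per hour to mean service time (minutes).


Mean service time = 60/mu = 60/33.17 = 1.81 minutes

1.81 minutes


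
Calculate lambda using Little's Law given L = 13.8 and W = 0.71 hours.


lambda = L / W = 13.8 / 0.71 = 19.44 per hour

19.44 per hour


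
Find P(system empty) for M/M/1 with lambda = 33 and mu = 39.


P0 = 1 - rho = 1 - 33/39 = 0.1538

0.1538


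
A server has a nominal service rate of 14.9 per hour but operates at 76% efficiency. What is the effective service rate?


Effective rate = mu * efficiency = 14.9 * 0.76 = 11.32 per hour

11.32 per hour


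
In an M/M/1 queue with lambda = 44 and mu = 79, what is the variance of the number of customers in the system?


rho = 44/79; Var(N) = rho/(1-rho)^2 = 2.84

2.84


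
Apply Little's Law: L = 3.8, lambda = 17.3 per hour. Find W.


W = L / lambda = 3.8 / 17.3 = 0.2197 hours

0.2197 hours


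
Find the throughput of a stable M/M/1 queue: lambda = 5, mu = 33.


For a stable queue (lambda < mu), throughput = lambda = 5 per hour

5 per hour


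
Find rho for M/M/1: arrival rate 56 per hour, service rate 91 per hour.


rho = lambda/mu = 56/91 = 0.6154

0.6154


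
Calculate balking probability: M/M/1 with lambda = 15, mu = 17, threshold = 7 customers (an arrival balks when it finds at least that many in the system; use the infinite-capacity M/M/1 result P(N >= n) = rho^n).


P(N >= 7) = rho^7 = (15/17)^7 = 0.4164

0.4164


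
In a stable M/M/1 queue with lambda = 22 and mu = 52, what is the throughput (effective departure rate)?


For a stable queue (lambda < mu), throughput = lambda = 22 per hour

22 per hour


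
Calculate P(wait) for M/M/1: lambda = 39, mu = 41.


P(wait) = rho = lambda/mu = 39/41 = 0.9512

0.9512


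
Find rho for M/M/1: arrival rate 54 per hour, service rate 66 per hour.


rho = lambda/mu = 54/66 = 0.8182

0.8182


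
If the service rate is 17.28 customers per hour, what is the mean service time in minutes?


Mean service time = 60/mu = 60/17.28 = 3.47 minutes

3.47 minutes


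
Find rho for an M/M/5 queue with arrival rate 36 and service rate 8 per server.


rho = lambda/(c*mu) = 36/(5*8) = 0.9

0.9


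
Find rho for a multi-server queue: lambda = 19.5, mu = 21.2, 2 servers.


rho = lambda / (c * mu) = 19.5 / (2 * 21.2) = 0.4599

0.4599


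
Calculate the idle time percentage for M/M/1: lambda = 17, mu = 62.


Idle fraction = (1 - rho) * 100 = (1 - 17/62) * 100 = 72.6%

72.6%


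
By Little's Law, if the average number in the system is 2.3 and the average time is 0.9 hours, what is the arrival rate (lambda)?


lambda = L / W = 2.3 / 0.9 = 2.56 per hour

2.56 per hour


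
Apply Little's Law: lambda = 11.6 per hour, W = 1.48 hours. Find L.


L = lambda * W = 11.6 * 1.48 = 17.17

17.17


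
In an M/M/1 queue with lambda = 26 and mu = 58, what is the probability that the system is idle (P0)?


P0 = 1 - rho = 1 - 26/58 = 0.5517

0.5517


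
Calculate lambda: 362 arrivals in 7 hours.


lambda = total arrivals / time = 362 / 7 = 51.71 per hour

51.71 per hour
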